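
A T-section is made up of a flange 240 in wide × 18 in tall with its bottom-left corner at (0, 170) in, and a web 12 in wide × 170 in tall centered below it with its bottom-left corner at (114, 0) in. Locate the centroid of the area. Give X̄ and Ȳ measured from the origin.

X̄ = 120.00 in, Ȳ = 148.85 in

web: A = 12 × 170 = 2040.00, centroid at (120.00, 85.00).
flange: A = 240 × 18 = 4320.00, centroid at (120.00, 179.00).
ΣA = 6360.00 in², ΣAX̄ = 763200.00 in³, ΣAȲ = 946680.00 in³.
X̄ = 763200.00/6360.00 = 120.00 in; Ȳ = 946680.00/6360.00 = 148.85 in.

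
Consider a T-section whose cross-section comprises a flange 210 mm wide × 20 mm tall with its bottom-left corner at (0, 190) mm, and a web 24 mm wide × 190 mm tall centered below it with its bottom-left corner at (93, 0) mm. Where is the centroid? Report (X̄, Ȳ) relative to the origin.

Part | A | x̄ᵢ | ȳᵢ | A·x̄ᵢ | A·ȳᵢ
web | 4560.00 | 105.00 | 95.00 | 478800.00 | 433200.00
flange | 4200.00 | 105.00 | 200.00 | 441000.00 | 840000.00
Σ | 8760.00 |  |  | 919800.00 | 1273200.00
X̄ = 919800.00 / 8760.00 = 105.00 mm
Ȳ = 1273200.00 / 8760.00 = 145.34 mm

X̄ = 105.00 mm, Ȳ = 145.34 mm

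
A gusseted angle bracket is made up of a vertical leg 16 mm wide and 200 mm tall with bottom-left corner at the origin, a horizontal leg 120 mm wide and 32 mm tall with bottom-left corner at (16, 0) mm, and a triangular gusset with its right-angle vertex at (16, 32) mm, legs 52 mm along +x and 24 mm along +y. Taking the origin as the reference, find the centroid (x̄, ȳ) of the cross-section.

Part | A | x̄ᵢ | ȳᵢ | A·x̄ᵢ | A·ȳᵢ
vertical leg | 3200.00 | 8.00 | 100.00 | 25600.00 | 320000.00
horizontal leg | 3840.00 | 76.00 | 16.00 | 291840.00 | 61440.00
gusset | 624.00 | 33.33 | 40.00 | 20800.00 | 24960.00
Σ | 7664.00 |  |  | 338240.00 | 406400.00
x̄ = 338240.00 / 7664.00 = 44.13 mm
ȳ = 406400.00 / 7664.00 = 53.03 mm

x̄ = 44.13 mm, ȳ = 53.03 mm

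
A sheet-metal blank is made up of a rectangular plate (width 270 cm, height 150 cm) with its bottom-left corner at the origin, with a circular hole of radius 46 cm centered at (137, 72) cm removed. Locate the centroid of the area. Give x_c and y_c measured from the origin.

Part | A | x̄ᵢ | ȳᵢ | A·x̄ᵢ | A·ȳᵢ
plate | 40500.00 | 135.00 | 75.00 | 5467500.00 | 3037500.00
hole | -6647.61 | 137.00 | 72.00 | -910722.58 | -478627.92
Σ | 33852.39 |  |  | 4556777.42 | 2558872.08
x_c = 4556777.42 / 33852.39 = 134.61 cm
y_c = 2558872.08 / 33852.39 = 75.59 cm

x_c = 134.61 cm, y_c = 75.59 cm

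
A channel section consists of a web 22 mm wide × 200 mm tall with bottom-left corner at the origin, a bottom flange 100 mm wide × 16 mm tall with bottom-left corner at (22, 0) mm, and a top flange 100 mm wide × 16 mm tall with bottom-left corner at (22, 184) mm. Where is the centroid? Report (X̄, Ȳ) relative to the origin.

X̄ = 36.68 mm, Ȳ = 100.00 mm

web: A = 22 × 200 = 4400.00, centroid at (11.00, 100.00).
bottom flange: A = 100 × 16 = 1600.00, centroid at (72.00, 8.00).
top flange: A = 100 × 16 = 1600.00, centroid at (72.00, 192.00).
ΣA = 7600.00 mm²
ΣAX̄ = (4400.00)(11.00) + (1600.00)(72.00) + (1600.00)(72.00) = 278800.00 mm³
ΣAȲ = (4400.00)(100.00) + (1600.00)(8.00) + (1600.00)(192.00) = 760000.00 mm³
X̄ = 278800.00 / 7600.00 = 36.68 mm
Ȳ = 760000.00 / 7600.00 = 100.00 mm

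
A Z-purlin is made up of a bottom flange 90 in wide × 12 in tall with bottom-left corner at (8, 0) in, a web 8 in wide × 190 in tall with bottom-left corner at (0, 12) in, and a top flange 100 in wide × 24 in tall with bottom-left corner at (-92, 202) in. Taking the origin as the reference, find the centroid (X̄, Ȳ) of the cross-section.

Part | A | x̄ᵢ | ȳᵢ | A·x̄ᵢ | A·ȳᵢ
bottom flange | 1080.00 | 53.00 | 6.00 | 57240.00 | 6480.00
web | 1520.00 | 4.00 | 107.00 | 6080.00 | 162640.00
top flange | 2400.00 | -42.00 | 214.00 | -100800.00 | 513600.00
Σ | 5000.00 |  |  | -37480.00 | 682720.00
X̄ = -37480.00 / 5000.00 = -7.50 in
Ȳ = 682720.00 / 5000.00 = 136.54 in

X̄ = -7.50 in, Ȳ = 136.54 in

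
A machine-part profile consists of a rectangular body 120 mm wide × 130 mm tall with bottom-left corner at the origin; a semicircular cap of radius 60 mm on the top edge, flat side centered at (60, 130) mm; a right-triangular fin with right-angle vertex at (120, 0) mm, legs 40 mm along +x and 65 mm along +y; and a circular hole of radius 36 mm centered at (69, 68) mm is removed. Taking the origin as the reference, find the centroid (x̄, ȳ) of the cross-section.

x̄ = 63.18 mm, ȳ = 88.97 mm

rectangular body: A = 120 × 130 = 15600.00, centroid at (60.00, 65.00).
semicircular top: A = ½π·60² = 5654.87, centroid at (60.00, 155.46).
triangular fin: A = ½·40·65 = 1300.00, centroid at (133.33, 21.67).
hole: A = −π·36² = -4071.50, centroid at (69.00, 68.00).
ΣA = 18483.36 mm²
ΣAx̄ = (15600.00)(60.00) + (5654.87)(60.00) + (1300.00)(133.33) + (-4071.50)(69.00) = 1167691.56 mm³
ΣAȳ = (15600.00)(65.00) + (5654.87)(155.46) + (1300.00)(21.67) + (-4071.50)(68.00) = 1644437.07 mm³
x̄ = 1167691.56 / 18483.36 = 63.18 mm
ȳ = 1644437.07 / 18483.36 = 88.97 mm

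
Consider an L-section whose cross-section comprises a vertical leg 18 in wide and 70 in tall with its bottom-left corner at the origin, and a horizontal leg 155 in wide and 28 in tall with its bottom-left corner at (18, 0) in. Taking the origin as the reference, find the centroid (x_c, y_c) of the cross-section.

Part | A | x̄ᵢ | ȳᵢ | A·x̄ᵢ | A·ȳᵢ
vertical leg | 1260.00 | 9.00 | 35.00 | 11340.00 | 44100.00
horizontal leg | 4340.00 | 95.50 | 14.00 | 414470.00 | 60760.00
Σ | 5600.00 |  |  | 425810.00 | 104860.00
x_c = 425810.00 / 5600.00 = 76.04 in
y_c = 104860.00 / 5600.00 = 18.73 in

x_c = 76.04 in, y_c = 18.73 in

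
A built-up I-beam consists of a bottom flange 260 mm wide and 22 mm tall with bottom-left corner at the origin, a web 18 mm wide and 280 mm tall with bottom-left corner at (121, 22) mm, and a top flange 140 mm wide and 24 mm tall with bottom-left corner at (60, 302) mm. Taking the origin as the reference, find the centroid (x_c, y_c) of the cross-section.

x_c = 130.00 mm, y_c = 137.00 mm

bottom flange: A = 260 × 22 = 5720.00, centroid at (130.00, 11.00).
web: A = 18 × 280 = 5040.00, centroid at (130.00, 162.00).
top flange: A = 140 × 24 = 3360.00, centroid at (130.00, 314.00).
ΣA = 14120.00 mm²
ΣAx_c = (5720.00)(130.00) + (5040.00)(130.00) + (3360.00)(130.00) = 1835600.00 mm³
ΣAy_c = (5720.00)(11.00) + (5040.00)(162.00) + (3360.00)(314.00) = 1934440.00 mm³
x_c = 1835600.00 / 14120.00 = 130.00 mm
y_c = 1934440.00 / 14120.00 = 137.00 mm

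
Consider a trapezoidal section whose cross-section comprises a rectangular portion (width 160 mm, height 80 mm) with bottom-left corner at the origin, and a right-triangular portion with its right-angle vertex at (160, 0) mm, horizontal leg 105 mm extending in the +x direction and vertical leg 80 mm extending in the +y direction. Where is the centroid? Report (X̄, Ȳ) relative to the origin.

X̄ = 108.41 mm, Ȳ = 36.71 mm

rectangular portion: A = 160 × 80 = 12800.00, centroid at (80.00, 40.00).
triangular portion: A = ½·105·80 = 4200.00, centroid at (195.00, 26.67).
ΣA = 17000.00 mm²
ΣAX̄ = (12800.00)(80.00) + (4200.00)(195.00) = 1843000.00 mm³
ΣAȲ = (12800.00)(40.00) + (4200.00)(26.67) = 624000.00 mm³
X̄ = 1843000.00 / 17000.00 = 108.41 mm
Ȳ = 624000.00 / 17000.00 = 36.71 mm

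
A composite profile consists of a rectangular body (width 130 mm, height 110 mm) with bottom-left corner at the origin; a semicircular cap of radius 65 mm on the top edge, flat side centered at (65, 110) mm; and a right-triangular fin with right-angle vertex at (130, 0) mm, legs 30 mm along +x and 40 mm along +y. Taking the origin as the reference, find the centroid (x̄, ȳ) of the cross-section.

rectangular body: A = 130 × 110 = 14300.00, centroid at (65.00, 55.00).
semicircular top: A = ½π·65² = 6636.61, centroid at (65.00, 137.59).
triangular fin: A = ½·30·40 = 600.00, centroid at (140.00, 13.33).
ΣA = 21536.61 mm², ΣAx̄ = 1444879.94 mm³, ΣAȳ = 1707610.93 mm³.
x̄ = 1444879.94/21536.61 = 67.09 mm; ȳ = 1707610.93/21536.61 = 79.29 mm.

x̄ = 67.09 mm, ȳ = 79.29 mm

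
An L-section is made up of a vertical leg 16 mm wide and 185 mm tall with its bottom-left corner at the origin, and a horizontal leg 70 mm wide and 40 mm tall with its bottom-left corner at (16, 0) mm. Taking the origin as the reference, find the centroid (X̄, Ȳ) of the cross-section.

X̄ = 28.90 mm, Ȳ = 57.26 mm

Part | A | x̄ᵢ | ȳᵢ | A·x̄ᵢ | A·ȳᵢ
vertical leg | 2960.00 | 8.00 | 92.50 | 23680.00 | 273800.00
horizontal leg | 2800.00 | 51.00 | 20.00 | 142800.00 | 56000.00
Σ | 5760.00 |  |  | 166480.00 | 329800.00
X̄ = 166480.00 / 5760.00 = 28.90 mm
Ȳ = 329800.00 / 5760.00 = 57.26 mm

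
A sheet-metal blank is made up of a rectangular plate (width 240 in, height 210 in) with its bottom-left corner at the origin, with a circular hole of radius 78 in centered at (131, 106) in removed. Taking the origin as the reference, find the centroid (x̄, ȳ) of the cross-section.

x̄ = 113.28 in, ȳ = 104.39 in

plate: A = 240 × 210 = 50400.00, centroid at (120.00, 105.00).
hole: A = −π·78² = -19113.45, centroid at (131.00, 106.00).
ΣA = 31286.55 in², ΣAx̄ = 3544138.09 in³, ΣAȳ = 3265974.33 in³.
x̄ = 3544138.09/31286.55 = 113.28 in; ȳ = 3265974.33/31286.55 = 104.39 in.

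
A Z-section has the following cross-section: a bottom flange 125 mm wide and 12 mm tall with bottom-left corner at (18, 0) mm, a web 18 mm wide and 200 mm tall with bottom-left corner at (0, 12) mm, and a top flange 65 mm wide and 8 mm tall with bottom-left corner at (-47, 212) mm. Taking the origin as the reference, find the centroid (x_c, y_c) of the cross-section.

x_c = 25.91 mm, y_c = 93.33 mm

bottom flange: A = 125 × 12 = 1500.00, centroid at (80.50, 6.00).
web: A = 18 × 200 = 3600.00, centroid at (9.00, 112.00).
top flange: A = 65 × 8 = 520.00, centroid at (-14.50, 216.00).
ΣA = 5620.00 mm²
ΣAx_c = (1500.00)(80.50) + (3600.00)(9.00) + (520.00)(-14.50) = 145610.00 mm³
ΣAy_c = (1500.00)(6.00) + (3600.00)(112.00) + (520.00)(216.00) = 524520.00 mm³
x_c = 145610.00 / 5620.00 = 25.91 mm
y_c = 524520.00 / 5620.00 = 93.33 mm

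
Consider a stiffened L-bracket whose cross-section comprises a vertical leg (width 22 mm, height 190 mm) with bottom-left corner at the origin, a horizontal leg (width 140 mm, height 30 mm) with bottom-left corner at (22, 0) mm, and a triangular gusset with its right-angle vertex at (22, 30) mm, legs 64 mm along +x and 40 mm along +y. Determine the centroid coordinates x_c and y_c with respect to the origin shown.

vertical leg: A = 22 × 190 = 4180.00, centroid at (11.00, 95.00).
horizontal leg: A = 140 × 30 = 4200.00, centroid at (92.00, 15.00).
gusset: A = ½·64·40 = 1280.00, centroid at (43.33, 43.33).
ΣA = 9660.00 mm², ΣAx_c = 487846.67 mm³, ΣAy_c = 515566.67 mm³.
x_c = 487846.67/9660.00 = 50.50 mm; y_c = 515566.67/9660.00 = 53.37 mm.

x_c = 50.50 mm, y_c = 53.37 mm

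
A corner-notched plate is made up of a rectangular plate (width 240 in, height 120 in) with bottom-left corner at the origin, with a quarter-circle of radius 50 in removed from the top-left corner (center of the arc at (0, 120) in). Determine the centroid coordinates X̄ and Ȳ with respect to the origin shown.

plate: A = 240 × 120 = 28800.00, centroid at (120.00, 60.00).
removed quarter-circle: A = −¼π·50² = -1963.50, centroid at (21.22, 98.78).
ΣA = 26836.50 in², ΣAX̄ = 3414333.33 in³, ΣAȲ = 1534047.22 in³.
X̄ = 3414333.33/26836.50 = 127.23 in; Ȳ = 1534047.22/26836.50 = 57.16 in.

X̄ = 127.23 in, Ȳ = 57.16 in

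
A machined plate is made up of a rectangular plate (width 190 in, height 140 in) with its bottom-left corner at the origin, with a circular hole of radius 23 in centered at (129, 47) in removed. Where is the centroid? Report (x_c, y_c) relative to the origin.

plate: A = 190 × 140 = 26600.00, centroid at (95.00, 70.00).
hole: A = −π·23² = -1661.90, centroid at (129.00, 47.00).
ΣA = 24938.10 in², ΣAx_c = 2312614.58 in³, ΣAy_c = 1783890.58 in³.
x_c = 2312614.58/24938.10 = 92.73 in; y_c = 1783890.58/24938.10 = 71.53 in.

x_c = 92.73 in, y_c = 71.53 in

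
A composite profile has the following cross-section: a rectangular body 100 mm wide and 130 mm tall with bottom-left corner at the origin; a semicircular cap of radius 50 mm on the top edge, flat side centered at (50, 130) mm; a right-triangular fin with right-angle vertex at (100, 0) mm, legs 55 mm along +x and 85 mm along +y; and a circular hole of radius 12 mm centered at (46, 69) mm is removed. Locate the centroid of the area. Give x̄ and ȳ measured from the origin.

rectangular body: A = 100 × 130 = 13000.00, centroid at (50.00, 65.00).
semicircular top: A = ½π·50² = 3926.99, centroid at (50.00, 151.22).
triangular fin: A = ½·55·85 = 2337.50, centroid at (118.33, 28.33).
hole: A = −π·12² = -452.39, centroid at (46.00, 69.00).
ΣA = 18812.10 mm²
ΣAx̄ = (13000.00)(50.00) + (3926.99)(50.00) + (2337.50)(118.33) + (-452.39)(46.00) = 1102143.80 mm³
ΣAȳ = (13000.00)(65.00) + (3926.99)(151.22) + (2337.50)(28.33) + (-452.39)(69.00) = 1473856.44 mm³
x̄ = 1102143.80 / 18812.10 = 58.59 mm
ȳ = 1473856.44 / 18812.10 = 78.35 mm

x̄ = 58.59 mm, ȳ = 78.35 mm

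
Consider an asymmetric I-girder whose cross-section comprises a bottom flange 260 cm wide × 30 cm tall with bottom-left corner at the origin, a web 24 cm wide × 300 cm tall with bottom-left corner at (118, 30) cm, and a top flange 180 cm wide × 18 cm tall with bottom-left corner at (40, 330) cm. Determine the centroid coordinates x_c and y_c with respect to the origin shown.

x_c = 130.00 cm, y_c = 137.68 cm

bottom flange: A = 260 × 30 = 7800.00, centroid at (130.00, 15.00).
web: A = 24 × 300 = 7200.00, centroid at (130.00, 180.00).
top flange: A = 180 × 18 = 3240.00, centroid at (130.00, 339.00).
ΣA = 18240.00 cm², ΣAx_c = 2371200.00 cm³, ΣAy_c = 2511360.00 cm³.
x_c = 2371200.00/18240.00 = 130.00 cm; y_c = 2511360.00/18240.00 = 137.68 cm.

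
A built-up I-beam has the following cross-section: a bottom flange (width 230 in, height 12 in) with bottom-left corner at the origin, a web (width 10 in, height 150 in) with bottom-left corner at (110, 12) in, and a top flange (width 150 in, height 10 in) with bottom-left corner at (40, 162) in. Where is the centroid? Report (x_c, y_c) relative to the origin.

bottom flange: A = 230 × 12 = 2760.00, centroid at (115.00, 6.00).
web: A = 10 × 150 = 1500.00, centroid at (115.00, 87.00).
top flange: A = 150 × 10 = 1500.00, centroid at (115.00, 167.00).
ΣA = 5760.00 in²
ΣAx_c = (2760.00)(115.00) + (1500.00)(115.00) + (1500.00)(115.00) = 662400.00 in³
ΣAy_c = (2760.00)(6.00) + (1500.00)(87.00) + (1500.00)(167.00) = 397560.00 in³
x_c = 662400.00 / 5760.00 = 115.00 in
y_c = 397560.00 / 5760.00 = 69.02 in

x_c = 115.00 in, y_c = 69.02 in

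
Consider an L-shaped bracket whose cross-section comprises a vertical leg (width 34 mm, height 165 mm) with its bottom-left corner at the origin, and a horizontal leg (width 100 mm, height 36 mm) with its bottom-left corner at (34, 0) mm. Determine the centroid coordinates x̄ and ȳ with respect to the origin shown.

vertical leg: A = 34 × 165 = 5610.00, centroid at (17.00, 82.50).
horizontal leg: A = 100 × 36 = 3600.00, centroid at (84.00, 18.00).
ΣA = 9210.00 mm²
ΣAx̄ = (5610.00)(17.00) + (3600.00)(84.00) = 397770.00 mm³
ΣAȳ = (5610.00)(82.50) + (3600.00)(18.00) = 527625.00 mm³
x̄ = 397770.00 / 9210.00 = 43.19 mm
ȳ = 527625.00 / 9210.00 = 57.29 mm

x̄ = 43.19 mm, ȳ = 57.29 mm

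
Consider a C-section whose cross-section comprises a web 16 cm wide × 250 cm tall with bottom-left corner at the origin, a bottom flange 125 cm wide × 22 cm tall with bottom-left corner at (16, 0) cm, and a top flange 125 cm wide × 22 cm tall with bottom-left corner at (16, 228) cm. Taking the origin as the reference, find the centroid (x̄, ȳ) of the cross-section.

x̄ = 48.82 cm, ȳ = 125.00 cm

web: A = 16 × 250 = 4000.00, centroid at (8.00, 125.00).
bottom flange: A = 125 × 22 = 2750.00, centroid at (78.50, 11.00).
top flange: A = 125 × 22 = 2750.00, centroid at (78.50, 239.00).
ΣA = 9500.00 cm²
ΣAx̄ = (4000.00)(8.00) + (2750.00)(78.50) + (2750.00)(78.50) = 463750.00 cm³
ΣAȳ = (4000.00)(125.00) + (2750.00)(11.00) + (2750.00)(239.00) = 1187500.00 cm³
x̄ = 463750.00 / 9500.00 = 48.82 cm
ȳ = 1187500.00 / 9500.00 = 125.00 cm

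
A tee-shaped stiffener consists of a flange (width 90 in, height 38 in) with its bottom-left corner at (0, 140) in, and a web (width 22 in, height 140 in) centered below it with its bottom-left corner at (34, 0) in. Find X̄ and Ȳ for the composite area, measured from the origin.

web: A = 22 × 140 = 3080.00, centroid at (45.00, 70.00).
flange: A = 90 × 38 = 3420.00, centroid at (45.00, 159.00).
ΣA = 6500.00 in², ΣAX̄ = 292500.00 in³, ΣAȲ = 759380.00 in³.
X̄ = 292500.00/6500.00 = 45.00 in; Ȳ = 759380.00/6500.00 = 116.83 in.

X̄ = 45.00 in, Ȳ = 116.83 in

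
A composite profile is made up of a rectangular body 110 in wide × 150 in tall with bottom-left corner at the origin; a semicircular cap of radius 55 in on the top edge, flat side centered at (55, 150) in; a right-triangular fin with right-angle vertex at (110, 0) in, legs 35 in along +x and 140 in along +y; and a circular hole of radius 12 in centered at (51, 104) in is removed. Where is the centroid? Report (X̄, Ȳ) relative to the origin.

rectangular body: A = 110 × 150 = 16500.00, centroid at (55.00, 75.00).
semicircular top: A = ½π·55² = 4751.66, centroid at (55.00, 173.34).
triangular fin: A = ½·35·140 = 2450.00, centroid at (121.67, 46.67).
hole: A = −π·12² = -452.39, centroid at (51.00, 104.00).
ΣA = 23249.27 in²
ΣAX̄ = (16500.00)(55.00) + (4751.66)(55.00) + (2450.00)(121.67) + (-452.39)(51.00) = 1443852.72 in³
ΣAȲ = (16500.00)(75.00) + (4751.66)(173.34) + (2450.00)(46.67) + (-452.39)(104.00) = 2128450.34 in³
X̄ = 1443852.72 / 23249.27 = 62.10 in
Ȳ = 2128450.34 / 23249.27 = 91.55 in

X̄ = 62.10 in, Ȳ = 91.55 in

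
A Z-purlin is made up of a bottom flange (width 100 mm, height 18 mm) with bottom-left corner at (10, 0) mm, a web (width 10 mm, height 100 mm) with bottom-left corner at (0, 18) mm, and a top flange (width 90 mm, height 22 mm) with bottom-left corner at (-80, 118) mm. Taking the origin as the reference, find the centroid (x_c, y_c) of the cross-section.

x_c = 9.14 mm, y_c = 71.05 mm

Part | A | x̄ᵢ | ȳᵢ | A·x̄ᵢ | A·ȳᵢ
bottom flange | 1800.00 | 60.00 | 9.00 | 108000.00 | 16200.00
web | 1000.00 | 5.00 | 68.00 | 5000.00 | 68000.00
top flange | 1980.00 | -35.00 | 129.00 | -69300.00 | 255420.00
Σ | 4780.00 |  |  | 43700.00 | 339620.00
x_c = 43700.00 / 4780.00 = 9.14 mm
y_c = 339620.00 / 4780.00 = 71.05 mm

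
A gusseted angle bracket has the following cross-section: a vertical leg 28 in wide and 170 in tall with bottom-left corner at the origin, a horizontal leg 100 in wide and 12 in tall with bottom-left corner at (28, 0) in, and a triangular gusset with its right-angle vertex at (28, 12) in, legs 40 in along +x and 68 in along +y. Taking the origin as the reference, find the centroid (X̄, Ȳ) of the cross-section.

vertical leg: A = 28 × 170 = 4760.00, centroid at (14.00, 85.00).
horizontal leg: A = 100 × 12 = 1200.00, centroid at (78.00, 6.00).
gusset: A = ½·40·68 = 1360.00, centroid at (41.33, 34.67).
ΣA = 7320.00 in², ΣAX̄ = 216453.33 in³, ΣAȲ = 458946.67 in³.
X̄ = 216453.33/7320.00 = 29.57 in; Ȳ = 458946.67/7320.00 = 62.70 in.

X̄ = 29.57 in, Ȳ = 62.70 in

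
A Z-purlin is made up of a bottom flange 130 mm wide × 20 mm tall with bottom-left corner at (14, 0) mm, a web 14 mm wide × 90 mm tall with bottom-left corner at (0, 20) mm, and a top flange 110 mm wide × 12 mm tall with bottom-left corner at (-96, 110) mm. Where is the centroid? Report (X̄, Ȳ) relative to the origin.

bottom flange: A = 130 × 20 = 2600.00, centroid at (79.00, 10.00).
web: A = 14 × 90 = 1260.00, centroid at (7.00, 65.00).
top flange: A = 110 × 12 = 1320.00, centroid at (-41.00, 116.00).
ΣA = 5180.00 mm², ΣAX̄ = 160100.00 mm³, ΣAȲ = 261020.00 mm³.
X̄ = 160100.00/5180.00 = 30.91 mm; Ȳ = 261020.00/5180.00 = 50.39 mm.

X̄ = 30.91 mm, Ȳ = 50.39 mm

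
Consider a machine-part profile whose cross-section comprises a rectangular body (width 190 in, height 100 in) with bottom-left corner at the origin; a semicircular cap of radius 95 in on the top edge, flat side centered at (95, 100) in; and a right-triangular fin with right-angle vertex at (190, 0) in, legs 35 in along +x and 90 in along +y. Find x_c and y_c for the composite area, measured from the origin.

x_c = 99.83 in, y_c = 85.94 in

rectangular body: A = 190 × 100 = 19000.00, centroid at (95.00, 50.00).
semicircular top: A = ½π·95² = 14176.44, centroid at (95.00, 140.32).
triangular fin: A = ½·35·90 = 1575.00, centroid at (201.67, 30.00).
ΣA = 34751.44 in²
ΣAx_c = (19000.00)(95.00) + (14176.44)(95.00) + (1575.00)(201.67) = 3469386.50 in³
ΣAy_c = (19000.00)(50.00) + (14176.44)(140.32) + (1575.00)(30.00) = 2986477.02 in³
x_c = 3469386.50 / 34751.44 = 99.83 in
y_c = 2986477.02 / 34751.44 = 85.94 in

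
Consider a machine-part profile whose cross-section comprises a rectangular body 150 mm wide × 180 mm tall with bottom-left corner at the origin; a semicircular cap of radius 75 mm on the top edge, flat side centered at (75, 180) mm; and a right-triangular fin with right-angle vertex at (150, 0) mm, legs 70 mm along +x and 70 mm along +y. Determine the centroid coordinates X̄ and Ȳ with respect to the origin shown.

X̄ = 81.29 mm, Ȳ = 113.85 mm

rectangular body: A = 150 × 180 = 27000.00, centroid at (75.00, 90.00).
semicircular top: A = ½π·75² = 8835.73, centroid at (75.00, 211.83).
triangular fin: A = ½·70·70 = 2450.00, centroid at (173.33, 23.33).
ΣA = 38285.73 mm², ΣAX̄ = 3112346.37 mm³, ΣAȲ = 4358847.95 mm³.
X̄ = 3112346.37/38285.73 = 81.29 mm; Ȳ = 4358847.95/38285.73 = 113.85 mm.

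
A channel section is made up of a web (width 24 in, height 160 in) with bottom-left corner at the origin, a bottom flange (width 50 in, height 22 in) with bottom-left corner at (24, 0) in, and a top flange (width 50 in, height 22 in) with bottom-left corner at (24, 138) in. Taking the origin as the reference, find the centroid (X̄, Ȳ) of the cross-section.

X̄ = 25.48 in, Ȳ = 80.00 in

web: A = 24 × 160 = 3840.00, centroid at (12.00, 80.00).
bottom flange: A = 50 × 22 = 1100.00, centroid at (49.00, 11.00).
top flange: A = 50 × 22 = 1100.00, centroid at (49.00, 149.00).
ΣA = 6040.00 in²
ΣAX̄ = (3840.00)(12.00) + (1100.00)(49.00) + (1100.00)(49.00) = 153880.00 in³
ΣAȲ = (3840.00)(80.00) + (1100.00)(11.00) + (1100.00)(149.00) = 483200.00 in³
X̄ = 153880.00 / 6040.00 = 25.48 in
Ȳ = 483200.00 / 6040.00 = 80.00 in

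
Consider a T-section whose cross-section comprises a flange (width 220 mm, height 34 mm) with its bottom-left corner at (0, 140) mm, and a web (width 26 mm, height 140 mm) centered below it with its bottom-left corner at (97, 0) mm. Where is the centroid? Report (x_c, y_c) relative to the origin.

x_c = 110.00 mm, y_c = 128.52 mm

web: A = 26 × 140 = 3640.00, centroid at (110.00, 70.00).
flange: A = 220 × 34 = 7480.00, centroid at (110.00, 157.00).
ΣA = 11120.00 mm², ΣAx_c = 1223200.00 mm³, ΣAy_c = 1429160.00 mm³.
x_c = 1223200.00/11120.00 = 110.00 mm; y_c = 1429160.00/11120.00 = 128.52 mm.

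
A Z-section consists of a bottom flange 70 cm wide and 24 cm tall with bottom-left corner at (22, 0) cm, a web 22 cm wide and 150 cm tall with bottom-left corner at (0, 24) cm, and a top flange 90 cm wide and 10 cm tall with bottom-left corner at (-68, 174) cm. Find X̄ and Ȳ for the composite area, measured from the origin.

X̄ = 18.94 cm, Ȳ = 86.39 cm

Part | A | x̄ᵢ | ȳᵢ | A·x̄ᵢ | A·ȳᵢ
bottom flange | 1680.00 | 57.00 | 12.00 | 95760.00 | 20160.00
web | 3300.00 | 11.00 | 99.00 | 36300.00 | 326700.00
top flange | 900.00 | -23.00 | 179.00 | -20700.00 | 161100.00
Σ | 5880.00 |  |  | 111360.00 | 507960.00
X̄ = 111360.00 / 5880.00 = 18.94 cm
Ȳ = 507960.00 / 5880.00 = 86.39 cm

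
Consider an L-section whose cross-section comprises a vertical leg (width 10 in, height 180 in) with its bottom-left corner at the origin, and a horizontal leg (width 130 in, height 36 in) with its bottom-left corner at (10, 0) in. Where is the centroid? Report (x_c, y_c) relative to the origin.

vertical leg: A = 10 × 180 = 1800.00, centroid at (5.00, 90.00).
horizontal leg: A = 130 × 36 = 4680.00, centroid at (75.00, 18.00).
ΣA = 6480.00 in², ΣAx_c = 360000.00 in³, ΣAy_c = 246240.00 in³.
x_c = 360000.00/6480.00 = 55.56 in; y_c = 246240.00/6480.00 = 38.00 in.

x_c = 55.56 in, y_c = 38.00 in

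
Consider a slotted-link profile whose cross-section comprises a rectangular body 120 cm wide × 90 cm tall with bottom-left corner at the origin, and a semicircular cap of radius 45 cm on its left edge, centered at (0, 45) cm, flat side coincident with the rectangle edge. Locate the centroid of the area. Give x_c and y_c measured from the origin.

x_c = 42.00 cm, y_c = 45.00 cm

rectangular body: A = 120 × 90 = 10800.00, centroid at (60.00, 45.00).
semicircular end: A = ½π·45² = 3180.86, centroid at (-19.10, 45.00).
ΣA = 13980.86 cm², ΣAx_c = 587250.00 cm³, ΣAy_c = 629138.82 cm³.
x_c = 587250.00/13980.86 = 42.00 cm; y_c = 629138.82/13980.86 = 45.00 cm.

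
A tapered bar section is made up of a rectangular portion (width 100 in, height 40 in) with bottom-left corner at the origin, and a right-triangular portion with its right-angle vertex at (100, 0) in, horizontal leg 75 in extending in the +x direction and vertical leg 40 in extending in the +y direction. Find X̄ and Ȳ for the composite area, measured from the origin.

rectangular portion: A = 100 × 40 = 4000.00, centroid at (50.00, 20.00).
triangular portion: A = ½·75·40 = 1500.00, centroid at (125.00, 13.33).
ΣA = 5500.00 in², ΣAX̄ = 387500.00 in³, ΣAȲ = 100000.00 in³.
X̄ = 387500.00/5500.00 = 70.45 in; Ȳ = 100000.00/5500.00 = 18.18 in.

X̄ = 70.45 in, Ȳ = 18.18 in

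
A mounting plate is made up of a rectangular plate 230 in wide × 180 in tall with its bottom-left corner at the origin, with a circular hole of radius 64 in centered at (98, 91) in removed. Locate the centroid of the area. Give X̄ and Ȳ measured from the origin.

X̄ = 122.67 in, Ȳ = 89.55 in

plate: A = 230 × 180 = 41400.00, centroid at (115.00, 90.00).
hole: A = −π·64² = -12867.96, centroid at (98.00, 91.00).
ΣA = 28532.04 in², ΣAX̄ = 3499939.58 in³, ΣAȲ = 2555015.32 in³.
X̄ = 3499939.58/28532.04 = 122.67 in; Ȳ = 2555015.32/28532.04 = 89.55 in.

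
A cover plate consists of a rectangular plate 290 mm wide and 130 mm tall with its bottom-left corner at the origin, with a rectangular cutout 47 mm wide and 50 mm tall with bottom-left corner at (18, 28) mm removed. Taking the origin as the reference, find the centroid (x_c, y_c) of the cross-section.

x_c = 151.88 mm, y_c = 65.80 mm

Part | A | x̄ᵢ | ȳᵢ | A·x̄ᵢ | A·ȳᵢ
plate | 37700.00 | 145.00 | 65.00 | 5466500.00 | 2450500.00
hole | -2350.00 | 41.50 | 53.00 | -97525.00 | -124550.00
Σ | 35350.00 |  |  | 5368975.00 | 2325950.00
x_c = 5368975.00 / 35350.00 = 151.88 mm
y_c = 2325950.00 / 35350.00 = 65.80 mm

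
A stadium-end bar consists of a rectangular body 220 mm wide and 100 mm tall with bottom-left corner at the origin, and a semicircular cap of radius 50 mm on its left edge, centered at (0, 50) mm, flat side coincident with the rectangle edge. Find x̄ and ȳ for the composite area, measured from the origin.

x̄ = 90.12 mm, ȳ = 50.00 mm

Part | A | x̄ᵢ | ȳᵢ | A·x̄ᵢ | A·ȳᵢ
rectangular body | 22000.00 | 110.00 | 50.00 | 2420000.00 | 1100000.00
semicircular end | 3926.99 | -21.22 | 50.00 | -83333.33 | 196349.54
Σ | 25926.99 |  |  | 2336666.67 | 1296349.54
x̄ = 2336666.67 / 25926.99 = 90.12 mm
ȳ = 1296349.54 / 25926.99 = 50.00 mm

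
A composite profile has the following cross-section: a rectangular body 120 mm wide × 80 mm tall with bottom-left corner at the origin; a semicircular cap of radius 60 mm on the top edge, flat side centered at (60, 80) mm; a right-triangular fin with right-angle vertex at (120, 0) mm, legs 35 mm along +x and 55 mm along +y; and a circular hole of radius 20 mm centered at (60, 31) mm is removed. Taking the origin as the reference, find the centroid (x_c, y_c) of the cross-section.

Part | A | x̄ᵢ | ȳᵢ | A·x̄ᵢ | A·ȳᵢ
rectangular body | 9600.00 | 60.00 | 40.00 | 576000.00 | 384000.00
semicircular top | 5654.87 | 60.00 | 105.46 | 339292.01 | 596389.34
triangular fin | 962.50 | 131.67 | 18.33 | 126729.17 | 17645.83
hole | -1256.64 | 60.00 | 31.00 | -75398.22 | -38955.75
Σ | 14960.73 |  |  | 966622.95 | 959079.43
x_c = 966622.95 / 14960.73 = 64.61 mm
y_c = 959079.43 / 14960.73 = 64.11 mm

x_c = 64.61 mm, y_c = 64.11 mm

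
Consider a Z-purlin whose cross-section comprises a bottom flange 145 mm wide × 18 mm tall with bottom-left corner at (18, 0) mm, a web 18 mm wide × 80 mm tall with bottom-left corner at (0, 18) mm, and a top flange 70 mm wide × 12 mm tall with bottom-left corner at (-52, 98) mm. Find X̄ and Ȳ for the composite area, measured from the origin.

bottom flange: A = 145 × 18 = 2610.00, centroid at (90.50, 9.00).
web: A = 18 × 80 = 1440.00, centroid at (9.00, 58.00).
top flange: A = 70 × 12 = 840.00, centroid at (-17.00, 104.00).
ΣA = 4890.00 mm², ΣAX̄ = 234885.00 mm³, ΣAȲ = 194370.00 mm³.
X̄ = 234885.00/4890.00 = 48.03 mm; Ȳ = 194370.00/4890.00 = 39.75 mm.

X̄ = 48.03 mm, Ȳ = 39.75 mm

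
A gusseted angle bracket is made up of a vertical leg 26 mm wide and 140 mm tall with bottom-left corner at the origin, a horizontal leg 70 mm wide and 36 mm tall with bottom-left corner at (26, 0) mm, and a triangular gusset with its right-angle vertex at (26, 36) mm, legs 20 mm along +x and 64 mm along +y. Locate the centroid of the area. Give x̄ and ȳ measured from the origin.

x̄ = 32.64 mm, ȳ = 49.54 mm

vertical leg: A = 26 × 140 = 3640.00, centroid at (13.00, 70.00).
horizontal leg: A = 70 × 36 = 2520.00, centroid at (61.00, 18.00).
gusset: A = ½·20·64 = 640.00, centroid at (32.67, 57.33).
ΣA = 6800.00 mm², ΣAx̄ = 221946.67 mm³, ΣAȳ = 336853.33 mm³.
x̄ = 221946.67/6800.00 = 32.64 mm; ȳ = 336853.33/6800.00 = 49.54 mm.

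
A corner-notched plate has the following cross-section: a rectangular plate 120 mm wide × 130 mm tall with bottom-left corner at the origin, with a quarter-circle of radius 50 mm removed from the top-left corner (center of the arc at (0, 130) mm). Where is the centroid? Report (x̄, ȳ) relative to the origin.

plate: A = 120 × 130 = 15600.00, centroid at (60.00, 65.00).
removed quarter-circle: A = −¼π·50² = -1963.50, centroid at (21.22, 108.78).
ΣA = 13636.50 mm²
ΣAx̄ = (15600.00)(60.00) + (-1963.50)(21.22) = 894333.33 mm³
ΣAȳ = (15600.00)(65.00) + (-1963.50)(108.78) = 800412.26 mm³
x̄ = 894333.33 / 13636.50 = 65.58 mm
ȳ = 800412.26 / 13636.50 = 58.70 mm

x̄ = 65.58 mm, ȳ = 58.70 mm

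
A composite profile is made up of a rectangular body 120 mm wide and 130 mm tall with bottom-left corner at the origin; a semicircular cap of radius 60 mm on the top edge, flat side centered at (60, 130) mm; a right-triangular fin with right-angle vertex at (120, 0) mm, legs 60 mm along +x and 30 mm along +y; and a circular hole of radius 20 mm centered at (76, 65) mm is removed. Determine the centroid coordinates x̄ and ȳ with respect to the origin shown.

x̄ = 62.48 mm, ȳ = 87.11 mm

Part | A | x̄ᵢ | ȳᵢ | A·x̄ᵢ | A·ȳᵢ
rectangular body | 15600.00 | 60.00 | 65.00 | 936000.00 | 1014000.00
semicircular top | 5654.87 | 60.00 | 155.46 | 339292.01 | 879132.68
triangular fin | 900.00 | 140.00 | 10.00 | 126000.00 | 9000.00
hole | -1256.64 | 76.00 | 65.00 | -95504.42 | -81681.41
Σ | 20898.23 |  |  | 1305787.59 | 1820451.27
x̄ = 1305787.59 / 20898.23 = 62.48 mm
ȳ = 1820451.27 / 20898.23 = 87.11 mm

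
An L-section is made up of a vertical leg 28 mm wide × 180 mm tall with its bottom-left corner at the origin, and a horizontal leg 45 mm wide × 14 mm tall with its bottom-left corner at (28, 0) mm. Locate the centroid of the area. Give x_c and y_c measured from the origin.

x_c = 18.06 mm, y_c = 80.78 mm

vertical leg: A = 28 × 180 = 5040.00, centroid at (14.00, 90.00).
horizontal leg: A = 45 × 14 = 630.00, centroid at (50.50, 7.00).
ΣA = 5670.00 mm²
ΣAx_c = (5040.00)(14.00) + (630.00)(50.50) = 102375.00 mm³
ΣAy_c = (5040.00)(90.00) + (630.00)(7.00) = 458010.00 mm³
x_c = 102375.00 / 5670.00 = 18.06 mm
y_c = 458010.00 / 5670.00 = 80.78 mm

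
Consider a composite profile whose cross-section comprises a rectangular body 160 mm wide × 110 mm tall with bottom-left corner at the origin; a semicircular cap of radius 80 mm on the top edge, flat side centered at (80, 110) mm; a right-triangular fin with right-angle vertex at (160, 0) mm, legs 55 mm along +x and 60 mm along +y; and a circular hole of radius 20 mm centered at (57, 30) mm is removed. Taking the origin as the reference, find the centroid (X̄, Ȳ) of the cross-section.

rectangular body: A = 160 × 110 = 17600.00, centroid at (80.00, 55.00).
semicircular top: A = ½π·80² = 10053.10, centroid at (80.00, 143.95).
triangular fin: A = ½·55·60 = 1650.00, centroid at (178.33, 20.00).
hole: A = −π·20² = -1256.64, centroid at (57.00, 30.00).
ΣA = 28046.46 mm²
ΣAX̄ = (17600.00)(80.00) + (10053.10)(80.00) + (1650.00)(178.33) + (-1256.64)(57.00) = 2434869.41 mm³
ΣAȲ = (17600.00)(55.00) + (10053.10)(143.95) + (1650.00)(20.00) + (-1256.64)(30.00) = 2410474.84 mm³
X̄ = 2434869.41 / 28046.46 = 86.82 mm
Ȳ = 2410474.84 / 28046.46 = 85.95 mm

X̄ = 86.82 mm, Ȳ = 85.95 mm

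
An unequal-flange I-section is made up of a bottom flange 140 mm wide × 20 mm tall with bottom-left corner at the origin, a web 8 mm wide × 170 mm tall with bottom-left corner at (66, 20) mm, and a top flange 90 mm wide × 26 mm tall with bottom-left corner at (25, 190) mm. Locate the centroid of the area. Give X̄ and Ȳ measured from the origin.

bottom flange: A = 140 × 20 = 2800.00, centroid at (70.00, 10.00).
web: A = 8 × 170 = 1360.00, centroid at (70.00, 105.00).
top flange: A = 90 × 26 = 2340.00, centroid at (70.00, 203.00).
ΣA = 6500.00 mm², ΣAX̄ = 455000.00 mm³, ΣAȲ = 645820.00 mm³.
X̄ = 455000.00/6500.00 = 70.00 mm; Ȳ = 645820.00/6500.00 = 99.36 mm.

X̄ = 70.00 mm, Ȳ = 99.36 mm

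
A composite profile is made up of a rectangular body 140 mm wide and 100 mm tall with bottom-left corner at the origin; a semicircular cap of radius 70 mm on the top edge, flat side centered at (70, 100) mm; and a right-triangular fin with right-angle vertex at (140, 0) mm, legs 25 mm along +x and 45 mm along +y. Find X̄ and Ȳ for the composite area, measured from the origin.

X̄ = 71.98 mm, Ȳ = 76.68 mm

Part | A | x̄ᵢ | ȳᵢ | A·x̄ᵢ | A·ȳᵢ
rectangular body | 14000.00 | 70.00 | 50.00 | 980000.00 | 700000.00
semicircular top | 7696.90 | 70.00 | 129.71 | 538783.14 | 998356.87
triangular fin | 562.50 | 148.33 | 15.00 | 83437.50 | 8437.50
Σ | 22259.40 |  |  | 1602220.64 | 1706794.37
X̄ = 1602220.64 / 22259.40 = 71.98 mm
Ȳ = 1706794.37 / 22259.40 = 76.68 mm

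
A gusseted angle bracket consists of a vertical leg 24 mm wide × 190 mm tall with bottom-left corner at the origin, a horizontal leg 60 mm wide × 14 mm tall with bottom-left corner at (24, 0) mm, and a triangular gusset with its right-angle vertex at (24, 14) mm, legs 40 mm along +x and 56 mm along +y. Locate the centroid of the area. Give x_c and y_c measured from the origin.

x_c = 21.76 mm, y_c = 72.96 mm

vertical leg: A = 24 × 190 = 4560.00, centroid at (12.00, 95.00).
horizontal leg: A = 60 × 14 = 840.00, centroid at (54.00, 7.00).
gusset: A = ½·40·56 = 1120.00, centroid at (37.33, 32.67).
ΣA = 6520.00 mm²
ΣAx_c = (4560.00)(12.00) + (840.00)(54.00) + (1120.00)(37.33) = 141893.33 mm³
ΣAy_c = (4560.00)(95.00) + (840.00)(7.00) + (1120.00)(32.67) = 475666.67 mm³
x_c = 141893.33 / 6520.00 = 21.76 mm
y_c = 475666.67 / 6520.00 = 72.96 mm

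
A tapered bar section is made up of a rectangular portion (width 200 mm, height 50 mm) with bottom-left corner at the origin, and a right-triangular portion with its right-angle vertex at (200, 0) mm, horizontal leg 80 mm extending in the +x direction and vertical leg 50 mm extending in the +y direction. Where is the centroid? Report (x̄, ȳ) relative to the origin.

x̄ = 121.11 mm, ȳ = 23.61 mm

Part | A | x̄ᵢ | ȳᵢ | A·x̄ᵢ | A·ȳᵢ
rectangular portion | 10000.00 | 100.00 | 25.00 | 1000000.00 | 250000.00
triangular portion | 2000.00 | 226.67 | 16.67 | 453333.33 | 33333.33
Σ | 12000.00 |  |  | 1453333.33 | 283333.33
x̄ = 1453333.33 / 12000.00 = 121.11 mm
ȳ = 283333.33 / 12000.00 = 23.61 mm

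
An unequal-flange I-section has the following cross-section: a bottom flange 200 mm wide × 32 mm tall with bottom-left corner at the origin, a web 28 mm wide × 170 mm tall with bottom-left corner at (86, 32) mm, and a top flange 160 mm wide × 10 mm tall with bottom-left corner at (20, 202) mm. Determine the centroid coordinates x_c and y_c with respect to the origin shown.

x_c = 100.00 mm, y_c = 77.63 mm

Part | A | x̄ᵢ | ȳᵢ | A·x̄ᵢ | A·ȳᵢ
bottom flange | 6400.00 | 100.00 | 16.00 | 640000.00 | 102400.00
web | 4760.00 | 100.00 | 117.00 | 476000.00 | 556920.00
top flange | 1600.00 | 100.00 | 207.00 | 160000.00 | 331200.00
Σ | 12760.00 |  |  | 1276000.00 | 990520.00
x_c = 1276000.00 / 12760.00 = 100.00 mm
y_c = 990520.00 / 12760.00 = 77.63 mm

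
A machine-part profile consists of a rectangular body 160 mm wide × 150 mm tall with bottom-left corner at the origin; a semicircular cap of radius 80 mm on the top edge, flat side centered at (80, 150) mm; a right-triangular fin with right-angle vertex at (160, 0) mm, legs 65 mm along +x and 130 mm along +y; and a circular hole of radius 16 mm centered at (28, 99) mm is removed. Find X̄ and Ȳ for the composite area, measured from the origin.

X̄ = 92.58 mm, Ȳ = 100.14 mm

Part | A | x̄ᵢ | ȳᵢ | A·x̄ᵢ | A·ȳᵢ
rectangular body | 24000.00 | 80.00 | 75.00 | 1920000.00 | 1800000.00
semicircular top | 10053.10 | 80.00 | 183.95 | 804247.72 | 1849297.81
triangular fin | 4225.00 | 181.67 | 43.33 | 767541.67 | 183083.33
hole | -804.25 | 28.00 | 99.00 | -22518.94 | -79620.52
Σ | 37473.85 |  |  | 3469270.45 | 3752760.62
X̄ = 3469270.45 / 37473.85 = 92.58 mm
Ȳ = 3752760.62 / 37473.85 = 100.14 mm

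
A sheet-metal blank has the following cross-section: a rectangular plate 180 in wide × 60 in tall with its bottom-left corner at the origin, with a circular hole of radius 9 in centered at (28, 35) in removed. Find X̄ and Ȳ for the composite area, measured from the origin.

plate: A = 180 × 60 = 10800.00, centroid at (90.00, 30.00).
hole: A = −π·9² = -254.47, centroid at (28.00, 35.00).
ΣA = 10545.53 in²
ΣAX̄ = (10800.00)(90.00) + (-254.47)(28.00) = 964874.87 in³
ΣAȲ = (10800.00)(30.00) + (-254.47)(35.00) = 315093.58 in³
X̄ = 964874.87 / 10545.53 = 91.50 in
Ȳ = 315093.58 / 10545.53 = 29.88 in

X̄ = 91.50 in, Ȳ = 29.88 in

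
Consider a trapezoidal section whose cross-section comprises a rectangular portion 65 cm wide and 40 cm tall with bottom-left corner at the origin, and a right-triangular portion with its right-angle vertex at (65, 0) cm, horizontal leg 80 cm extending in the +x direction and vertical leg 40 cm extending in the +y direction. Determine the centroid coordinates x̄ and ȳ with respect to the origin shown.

Part | A | x̄ᵢ | ȳᵢ | A·x̄ᵢ | A·ȳᵢ
rectangular portion | 2600.00 | 32.50 | 20.00 | 84500.00 | 52000.00
triangular portion | 1600.00 | 91.67 | 13.33 | 146666.67 | 21333.33
Σ | 4200.00 |  |  | 231166.67 | 73333.33
x̄ = 231166.67 / 4200.00 = 55.04 cm
ȳ = 73333.33 / 4200.00 = 17.46 cm

x̄ = 55.04 cm, ȳ = 17.46 cm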